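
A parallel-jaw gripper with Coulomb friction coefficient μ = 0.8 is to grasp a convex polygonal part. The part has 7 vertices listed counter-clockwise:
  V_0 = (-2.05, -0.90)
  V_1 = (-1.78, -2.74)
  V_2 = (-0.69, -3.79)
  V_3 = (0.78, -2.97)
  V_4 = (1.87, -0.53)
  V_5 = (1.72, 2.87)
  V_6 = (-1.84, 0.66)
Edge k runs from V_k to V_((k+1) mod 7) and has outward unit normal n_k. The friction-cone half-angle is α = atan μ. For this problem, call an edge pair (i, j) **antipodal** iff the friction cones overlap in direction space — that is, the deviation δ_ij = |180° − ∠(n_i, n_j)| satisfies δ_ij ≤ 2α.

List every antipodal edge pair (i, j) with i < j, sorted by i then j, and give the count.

α = atan 0.8 = 38.66°;  2α = 77.32°
n_0 = (-0.9894, -0.1452)
n_1 = (-0.6938, -0.7202)
n_2 = (+0.4872, -0.8733)
n_3 = (+0.9130, -0.4079)
n_4 = (+0.9990, +0.0441)
n_5 = (-0.5274, +0.8496)
n_6 = (-0.9911, +0.1334)
  (0,1): δ = 142.28°  ·
  (0,2): δ = 69.19°  ✓
  (0,3): δ = 32.42°  ✓
  (0,4): δ = 5.82°  ✓
  (0,5): δ = 113.48°  ·
  (0,6): δ = 163.99°  ·
  (1,2): δ = 106.92°  ·
  (1,3): δ = 70.14°  ✓
  (1,4): δ = 43.54°  ✓
  (1,5): δ = 75.76°  ✓
  (1,6): δ = 126.26°  ·
  (2,3): δ = 143.23°  ·
  (2,4): δ = 116.63°  ·
  (2,5): δ = 2.68°  ✓
  (2,6): δ = 53.18°  ✓
  (3,4): δ = 153.40°  ·
  (3,5): δ = 34.10°  ✓
  (3,6): δ = 16.40°  ✓
  (4,5): δ = 60.69°  ✓
  (4,6): δ = 10.19°  ✓
  (5,6): δ = 129.50°  ·
antipodal pairs: 12

count = 12; pairs: (0,2), (0,3), (0,4), (1,3), (1,4), (1,5), (2,5), (2,6), (3,5), (3,6), (4,5), (4,6)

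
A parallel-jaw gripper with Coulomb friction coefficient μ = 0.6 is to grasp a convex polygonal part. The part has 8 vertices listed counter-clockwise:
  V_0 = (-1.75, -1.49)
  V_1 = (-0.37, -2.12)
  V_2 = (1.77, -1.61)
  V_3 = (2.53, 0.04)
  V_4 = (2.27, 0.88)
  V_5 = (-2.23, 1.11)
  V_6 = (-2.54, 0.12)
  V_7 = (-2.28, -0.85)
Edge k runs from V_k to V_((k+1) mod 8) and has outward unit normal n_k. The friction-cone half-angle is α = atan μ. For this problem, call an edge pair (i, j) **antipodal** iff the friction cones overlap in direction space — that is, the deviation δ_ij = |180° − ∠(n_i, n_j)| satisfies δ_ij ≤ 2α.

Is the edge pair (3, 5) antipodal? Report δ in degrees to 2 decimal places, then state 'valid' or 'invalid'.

α = atan 0.6 = 30.96°;  2α = 61.93°
edge 3: e_3 = (-0.26, +0.84);  n_3 = (+0.9553, +0.2957)
edge 5: e_5 = (-0.31, -0.99);  n_5 = (-0.9543, +0.2988)
∠(n_3, n_5) = 145.41°
δ = |180° − 145.41°| = 34.59°
34.59° ≤ 2α = 61.93°  →  valid

δ = 34.59°, valid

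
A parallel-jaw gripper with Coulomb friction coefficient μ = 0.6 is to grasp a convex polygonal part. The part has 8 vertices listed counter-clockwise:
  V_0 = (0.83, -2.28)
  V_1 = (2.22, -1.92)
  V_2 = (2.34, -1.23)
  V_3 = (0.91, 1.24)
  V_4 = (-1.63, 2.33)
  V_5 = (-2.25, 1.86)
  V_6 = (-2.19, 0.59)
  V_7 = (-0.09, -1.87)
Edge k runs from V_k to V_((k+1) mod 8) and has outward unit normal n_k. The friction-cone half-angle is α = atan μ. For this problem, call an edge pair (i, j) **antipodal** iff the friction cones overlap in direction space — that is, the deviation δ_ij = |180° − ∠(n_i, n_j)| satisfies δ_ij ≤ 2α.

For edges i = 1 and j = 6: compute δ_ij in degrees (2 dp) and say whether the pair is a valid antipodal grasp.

δ = 50.35°, valid

α = atan 0.6 = 30.96°;  2α = 61.93°
edge 1: e_1 = (+0.12, +0.69);  n_1 = (+0.9852, -0.1713)
edge 6: e_6 = (+2.10, -2.46);  n_6 = (-0.7606, -0.6493)
∠(n_1, n_6) = 129.65°
δ = |180° − 129.65°| = 50.35°
50.35° ≤ 2α = 61.93°  →  valid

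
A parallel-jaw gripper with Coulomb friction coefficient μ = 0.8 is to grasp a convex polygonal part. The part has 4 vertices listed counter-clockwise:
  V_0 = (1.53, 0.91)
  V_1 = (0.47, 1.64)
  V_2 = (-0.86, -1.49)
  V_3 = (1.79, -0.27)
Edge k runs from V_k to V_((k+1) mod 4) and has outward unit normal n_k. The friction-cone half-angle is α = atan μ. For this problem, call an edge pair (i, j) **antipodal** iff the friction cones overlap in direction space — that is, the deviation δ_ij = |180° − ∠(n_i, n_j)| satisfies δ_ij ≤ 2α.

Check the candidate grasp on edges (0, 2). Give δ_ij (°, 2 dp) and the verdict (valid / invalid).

δ = 59.27°, valid

α = atan 0.8 = 38.66°;  2α = 77.32°
edge 0: e_0 = (-1.06, +0.73);  n_0 = (+0.5672, +0.8236)
edge 2: e_2 = (+2.65, +1.22);  n_2 = (+0.4182, -0.9084)
∠(n_0, n_2) = 120.73°
δ = |180° − 120.73°| = 59.27°
59.27° ≤ 2α = 77.32°  →  valid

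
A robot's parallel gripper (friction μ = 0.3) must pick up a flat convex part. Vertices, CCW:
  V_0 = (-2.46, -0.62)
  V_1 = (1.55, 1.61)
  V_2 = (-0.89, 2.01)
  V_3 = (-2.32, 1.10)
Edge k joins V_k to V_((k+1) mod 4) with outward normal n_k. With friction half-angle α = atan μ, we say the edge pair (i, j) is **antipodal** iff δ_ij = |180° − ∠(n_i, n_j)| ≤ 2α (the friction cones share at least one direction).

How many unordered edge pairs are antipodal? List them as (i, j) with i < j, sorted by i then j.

α = atan 0.3 = 16.70°;  2α = 33.40°
n_0 = (+0.4860, -0.8740)
n_1 = (+0.1618, +0.9868)
n_2 = (-0.5369, +0.8437)
n_3 = (-0.9967, +0.0811)
  (0,1): δ = 38.39°  ·
  (0,2): δ = 3.39°  ✓
  (0,3): δ = 56.27°  ·
  (1,2): δ = 138.22°  ·
  (1,3): δ = 85.34°  ·
  (2,3): δ = 127.12°  ·
antipodal pairs: 1

count = 1; pairs: (0,2)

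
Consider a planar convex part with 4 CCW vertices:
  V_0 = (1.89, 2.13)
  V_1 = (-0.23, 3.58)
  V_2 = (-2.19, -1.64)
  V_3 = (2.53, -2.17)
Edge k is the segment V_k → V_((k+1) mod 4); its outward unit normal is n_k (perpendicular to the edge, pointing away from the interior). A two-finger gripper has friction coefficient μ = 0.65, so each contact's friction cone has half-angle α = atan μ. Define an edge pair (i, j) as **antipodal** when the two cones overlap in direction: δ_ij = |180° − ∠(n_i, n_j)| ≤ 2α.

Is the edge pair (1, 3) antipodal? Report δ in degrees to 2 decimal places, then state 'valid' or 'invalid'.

δ = 29.05°, valid

α = atan 0.65 = 33.02°;  2α = 66.05°
edge 1: e_1 = (-1.96, -5.22);  n_1 = (-0.9362, +0.3515)
edge 3: e_3 = (-0.64, +4.30);  n_3 = (+0.9891, +0.1472)
∠(n_1, n_3) = 150.95°
δ = |180° − 150.95°| = 29.05°
29.05° ≤ 2α = 66.05°  →  valid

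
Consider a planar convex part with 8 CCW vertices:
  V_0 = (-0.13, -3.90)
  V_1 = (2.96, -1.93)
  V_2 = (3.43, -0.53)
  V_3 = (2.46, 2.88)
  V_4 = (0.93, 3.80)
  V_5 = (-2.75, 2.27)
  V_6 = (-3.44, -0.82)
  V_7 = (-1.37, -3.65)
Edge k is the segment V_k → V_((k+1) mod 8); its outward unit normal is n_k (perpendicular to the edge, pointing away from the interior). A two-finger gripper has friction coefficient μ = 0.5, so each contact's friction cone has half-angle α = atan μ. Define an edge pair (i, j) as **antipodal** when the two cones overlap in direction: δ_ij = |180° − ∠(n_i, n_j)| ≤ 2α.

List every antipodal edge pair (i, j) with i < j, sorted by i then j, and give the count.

α = atan 0.5 = 26.57°;  2α = 53.13°
n_0 = (+0.5376, -0.8432)
n_1 = (+0.9480, -0.3183)
n_2 = (+0.9618, +0.2736)
n_3 = (+0.5153, +0.8570)
n_4 = (-0.3839, +0.9234)
n_5 = (-0.9760, +0.2179)
n_6 = (-0.8071, -0.5904)
n_7 = (-0.1976, -0.9803)
  (0,1): δ = 141.08°  ·
  (0,2): δ = 106.64°  ·
  (0,3): δ = 63.54°  ·
  (0,4): δ = 9.94°  ✓
  (0,5): δ = 44.89°  ✓
  (0,6): δ = 93.66°  ·
  (0,7): δ = 136.08°  ·
  (1,2): δ = 145.56°  ·
  (1,3): δ = 102.46°  ·
  (1,4): δ = 48.87°  ✓
  (1,5): δ = 5.97°  ✓
  (1,6): δ = 54.74°  ·
  (1,7): δ = 97.16°  ·
  (2,3): δ = 136.90°  ·
  (2,4): δ = 83.30°  ·
  (2,5): δ = 28.47°  ✓
  (2,6): δ = 20.30°  ✓
  (2,7): δ = 62.72°  ·
  (3,4): δ = 126.41°  ·
  (3,5): δ = 71.57°  ·
  (3,6): δ = 22.80°  ✓
  (3,7): δ = 19.62°  ✓
  (4,5): δ = 125.16°  ·
  (4,6): δ = 76.39°  ·
  (4,7): δ = 33.97°  ✓
  (5,6): δ = 131.23°  ·
  (5,7): δ = 88.81°  ·
  (6,7): δ = 137.58°  ·
antipodal pairs: 9

count = 9; pairs: (0,4), (0,5), (1,4), (1,5), (2,5), (2,6), (3,6), (3,7), (4,7)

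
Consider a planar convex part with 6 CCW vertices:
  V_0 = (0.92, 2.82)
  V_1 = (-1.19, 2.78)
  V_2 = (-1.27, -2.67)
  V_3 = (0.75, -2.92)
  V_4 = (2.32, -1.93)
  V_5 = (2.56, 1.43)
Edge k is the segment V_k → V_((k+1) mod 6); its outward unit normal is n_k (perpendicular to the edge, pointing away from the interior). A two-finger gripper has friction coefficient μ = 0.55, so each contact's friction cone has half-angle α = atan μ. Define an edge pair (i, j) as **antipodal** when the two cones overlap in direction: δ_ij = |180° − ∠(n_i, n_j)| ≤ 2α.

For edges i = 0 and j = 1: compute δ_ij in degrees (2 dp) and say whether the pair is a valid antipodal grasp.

δ = 91.93°, invalid

α = atan 0.55 = 28.81°;  2α = 57.62°
edge 0: e_0 = (-2.11, -0.04);  n_0 = (-0.0190, +0.9998)
edge 1: e_1 = (-0.08, -5.45);  n_1 = (-0.9999, +0.0147)
∠(n_0, n_1) = 88.07°
δ = |180° − 88.07°| = 91.93°
91.93° > 2α = 57.62°  →  invalid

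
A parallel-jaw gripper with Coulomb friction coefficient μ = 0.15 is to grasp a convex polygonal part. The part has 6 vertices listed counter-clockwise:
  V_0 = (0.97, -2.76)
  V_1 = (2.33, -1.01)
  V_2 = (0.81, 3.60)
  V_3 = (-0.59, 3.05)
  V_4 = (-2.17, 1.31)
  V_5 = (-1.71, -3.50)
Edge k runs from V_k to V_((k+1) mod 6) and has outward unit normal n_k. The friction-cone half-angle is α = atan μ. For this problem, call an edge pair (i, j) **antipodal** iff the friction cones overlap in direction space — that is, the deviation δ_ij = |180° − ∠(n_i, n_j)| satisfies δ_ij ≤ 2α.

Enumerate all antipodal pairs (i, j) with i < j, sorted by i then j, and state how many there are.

count = 3; pairs: (0,3), (1,4), (2,5)

α = atan 0.15 = 8.53°;  2α = 17.06°
n_0 = (+0.7896, -0.6136)
n_1 = (+0.9497, +0.3131)
n_2 = (-0.3657, +0.9308)
n_3 = (-0.7403, +0.6722)
n_4 = (-0.9955, -0.0952)
n_5 = (+0.2662, -0.9639)
  (0,1): δ = 123.90°  ·
  (0,2): δ = 30.70°  ·
  (0,3): δ = 4.39°  ✓
  (0,4): δ = 43.32°  ·
  (0,5): δ = 143.29°  ·
  (1,2): δ = 86.80°  ·
  (1,3): δ = 60.49°  ·
  (1,4): δ = 12.79°  ✓
  (1,5): δ = 87.19°  ·
  (2,3): δ = 153.69°  ·
  (2,4): δ = 105.98°  ·
  (2,5): δ = 6.01°  ✓
  (3,4): δ = 132.30°  ·
  (3,5): δ = 32.32°  ·
  (4,5): δ = 80.03°  ·
antipodal pairs: 3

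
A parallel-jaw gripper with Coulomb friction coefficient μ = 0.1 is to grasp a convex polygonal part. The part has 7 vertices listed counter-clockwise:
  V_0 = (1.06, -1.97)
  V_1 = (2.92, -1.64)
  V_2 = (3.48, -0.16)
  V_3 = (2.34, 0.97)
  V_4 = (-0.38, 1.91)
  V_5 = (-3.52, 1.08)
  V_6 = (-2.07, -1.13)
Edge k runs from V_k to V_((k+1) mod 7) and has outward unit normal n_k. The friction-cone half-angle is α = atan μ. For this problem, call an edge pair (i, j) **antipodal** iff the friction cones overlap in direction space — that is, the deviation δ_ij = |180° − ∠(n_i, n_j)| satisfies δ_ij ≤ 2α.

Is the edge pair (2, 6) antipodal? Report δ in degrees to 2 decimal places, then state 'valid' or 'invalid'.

δ = 29.73°, invalid

α = atan 0.1 = 5.71°;  2α = 11.42°
edge 2: e_2 = (-1.14, +1.13);  n_2 = (+0.7040, +0.7102)
edge 6: e_6 = (+3.13, -0.84);  n_6 = (-0.2592, -0.9658)
∠(n_2, n_6) = 150.27°
δ = |180° − 150.27°| = 29.73°
29.73° > 2α = 11.42°  →  invalid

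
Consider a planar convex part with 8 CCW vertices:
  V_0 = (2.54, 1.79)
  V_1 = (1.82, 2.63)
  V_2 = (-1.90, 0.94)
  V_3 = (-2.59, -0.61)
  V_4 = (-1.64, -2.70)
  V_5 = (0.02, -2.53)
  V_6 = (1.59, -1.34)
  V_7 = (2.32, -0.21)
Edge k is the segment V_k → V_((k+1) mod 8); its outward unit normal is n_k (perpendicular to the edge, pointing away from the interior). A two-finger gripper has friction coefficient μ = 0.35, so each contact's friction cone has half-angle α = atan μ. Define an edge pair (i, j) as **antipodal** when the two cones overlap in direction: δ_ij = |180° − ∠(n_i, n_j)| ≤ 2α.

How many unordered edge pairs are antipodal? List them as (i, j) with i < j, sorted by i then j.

count = 8; pairs: (0,3), (1,4), (1,5), (1,6), (2,5), (2,6), (2,7), (3,7)

α = atan 0.35 = 19.29°;  2α = 38.58°
n_0 = (+0.7593, +0.6508)
n_1 = (-0.4136, +0.9105)
n_2 = (-0.9136, +0.4067)
n_3 = (-0.9104, -0.4138)
n_4 = (+0.1019, -0.9948)
n_5 = (+0.6041, -0.7969)
n_6 = (+0.8400, -0.5426)
n_7 = (+0.9940, -0.1093)
  (0,1): δ = 106.17°  ·
  (0,2): δ = 64.60°  ·
  (0,3): δ = 16.16°  ✓
  (0,4): δ = 55.25°  ·
  (0,5): δ = 86.56°  ·
  (0,6): δ = 106.54°  ·
  (0,7): δ = 133.12°  ·
  (1,2): δ = 138.43°  ·
  (1,3): δ = 89.99°  ·
  (1,4): δ = 18.59°  ✓
  (1,5): δ = 12.73°  ✓
  (1,6): δ = 32.70°  ✓
  (1,7): δ = 59.29°  ·
  (2,3): δ = 131.56°  ·
  (2,4): δ = 60.16°  ·
  (2,5): δ = 28.84°  ✓
  (2,6): δ = 8.87°  ✓
  (2,7): δ = 17.72°  ✓
  (3,4): δ = 108.60°  ·
  (3,5): δ = 77.28°  ·
  (3,6): δ = 57.31°  ·
  (3,7): δ = 30.72°  ✓
  (4,5): δ = 148.69°  ·
  (4,6): δ = 128.71°  ·
  (4,7): δ = 102.12°  ·
  (5,6): δ = 160.02°  ·
  (5,7): δ = 133.44°  ·
  (6,7): δ = 153.41°  ·
antipodal pairs: 8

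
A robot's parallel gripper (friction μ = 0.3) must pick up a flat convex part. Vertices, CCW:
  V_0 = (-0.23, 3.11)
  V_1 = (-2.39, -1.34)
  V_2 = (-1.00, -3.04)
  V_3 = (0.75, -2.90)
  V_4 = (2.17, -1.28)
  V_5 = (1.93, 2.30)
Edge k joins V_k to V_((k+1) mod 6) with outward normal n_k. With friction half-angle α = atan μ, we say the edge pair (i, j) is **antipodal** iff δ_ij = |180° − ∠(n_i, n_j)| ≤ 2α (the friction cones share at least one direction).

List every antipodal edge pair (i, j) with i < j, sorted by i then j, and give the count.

count = 4; pairs: (0,3), (0,4), (1,5), (2,5)

α = atan 0.3 = 16.70°;  2α = 33.40°
n_0 = (-0.8996, +0.4367)
n_1 = (-0.7742, -0.6330)
n_2 = (+0.0797, -0.9968)
n_3 = (+0.7520, -0.6592)
n_4 = (+0.9978, +0.0669)
n_5 = (+0.3511, +0.9363)
  (0,1): δ = 114.84°  ·
  (0,2): δ = 59.53°  ·
  (0,3): δ = 15.34°  ✓
  (0,4): δ = 29.73°  ✓
  (0,5): δ = 95.34°  ·
  (1,2): δ = 124.70°  ·
  (1,3): δ = 80.51°  ·
  (1,4): δ = 35.44°  ·
  (1,5): δ = 30.17°  ✓
  (2,3): δ = 135.81°  ·
  (2,4): δ = 90.74°  ·
  (2,5): δ = 25.13°  ✓
  (3,4): δ = 134.93°  ·
  (3,5): δ = 69.32°  ·
  (4,5): δ = 114.39°  ·
antipodal pairs: 4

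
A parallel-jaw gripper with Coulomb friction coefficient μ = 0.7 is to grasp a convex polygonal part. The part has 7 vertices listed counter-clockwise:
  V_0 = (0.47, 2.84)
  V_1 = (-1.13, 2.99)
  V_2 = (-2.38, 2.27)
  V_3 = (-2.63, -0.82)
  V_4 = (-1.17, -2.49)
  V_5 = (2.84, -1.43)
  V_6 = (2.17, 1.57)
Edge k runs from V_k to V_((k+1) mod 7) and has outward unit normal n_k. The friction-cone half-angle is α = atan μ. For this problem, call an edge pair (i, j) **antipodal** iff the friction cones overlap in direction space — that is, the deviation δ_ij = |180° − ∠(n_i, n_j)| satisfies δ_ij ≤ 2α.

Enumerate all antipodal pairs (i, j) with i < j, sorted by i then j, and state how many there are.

α = atan 0.7 = 34.99°;  2α = 69.98°
n_0 = (+0.0933, +0.9956)
n_1 = (-0.4991, +0.8665)
n_2 = (-0.9967, +0.0806)
n_3 = (-0.7529, -0.6582)
n_4 = (+0.2556, -0.9668)
n_5 = (+0.9760, +0.2180)
n_6 = (+0.5985, +0.8011)
  (0,1): δ = 144.70°  ·
  (0,2): δ = 89.27°  ·
  (0,3): δ = 43.48°  ✓
  (0,4): δ = 20.16°  ✓
  (0,5): δ = 107.95°  ·
  (0,6): δ = 148.59°  ·
  (1,2): δ = 124.57°  ·
  (1,3): δ = 78.78°  ·
  (1,4): δ = 15.14°  ✓
  (1,5): δ = 72.65°  ·
  (1,6): δ = 113.30°  ·
  (2,3): δ = 134.21°  ·
  (2,4): δ = 70.57°  ·
  (2,5): δ = 17.21°  ✓
  (2,6): δ = 57.86°  ✓
  (3,4): δ = 116.35°  ·
  (3,5): δ = 28.57°  ✓
  (3,6): δ = 12.08°  ✓
  (4,5): δ = 92.22°  ·
  (4,6): δ = 51.57°  ✓
  (5,6): δ = 139.35°  ·
antipodal pairs: 8

count = 8; pairs: (0,3), (0,4), (1,4), (2,5), (2,6), (3,5), (3,6), (4,6)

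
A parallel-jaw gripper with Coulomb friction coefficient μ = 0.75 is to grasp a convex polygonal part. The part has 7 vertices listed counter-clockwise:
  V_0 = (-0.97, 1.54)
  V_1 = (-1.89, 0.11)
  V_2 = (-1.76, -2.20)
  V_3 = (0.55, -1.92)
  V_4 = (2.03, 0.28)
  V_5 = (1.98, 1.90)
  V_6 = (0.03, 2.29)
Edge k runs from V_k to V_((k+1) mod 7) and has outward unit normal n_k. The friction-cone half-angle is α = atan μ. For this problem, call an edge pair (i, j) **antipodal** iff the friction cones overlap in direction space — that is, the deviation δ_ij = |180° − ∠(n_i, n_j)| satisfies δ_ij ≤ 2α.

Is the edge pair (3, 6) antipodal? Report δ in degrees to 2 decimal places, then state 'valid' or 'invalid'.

α = atan 0.75 = 36.87°;  2α = 73.74°
edge 3: e_3 = (+1.48, +2.20);  n_3 = (+0.8297, -0.5582)
edge 6: e_6 = (-1.00, -0.75);  n_6 = (-0.6000, +0.8000)
∠(n_3, n_6) = 160.80°
δ = |180° − 160.80°| = 19.20°
19.20° ≤ 2α = 73.74°  →  valid

δ = 19.20°, valid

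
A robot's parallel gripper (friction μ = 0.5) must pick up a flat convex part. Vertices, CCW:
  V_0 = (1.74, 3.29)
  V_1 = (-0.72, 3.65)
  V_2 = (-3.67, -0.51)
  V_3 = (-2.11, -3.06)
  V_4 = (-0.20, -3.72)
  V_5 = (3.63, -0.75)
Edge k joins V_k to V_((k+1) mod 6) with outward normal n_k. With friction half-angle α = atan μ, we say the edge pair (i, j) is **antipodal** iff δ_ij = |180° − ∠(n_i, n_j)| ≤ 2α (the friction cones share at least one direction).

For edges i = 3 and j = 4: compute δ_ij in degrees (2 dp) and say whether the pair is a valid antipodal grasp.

α = atan 0.5 = 26.57°;  2α = 53.13°
edge 3: e_3 = (+1.91, -0.66);  n_3 = (-0.3266, -0.9452)
edge 4: e_4 = (+3.83, +2.97);  n_4 = (+0.6128, -0.7902)
∠(n_3, n_4) = 56.85°
δ = |180° − 56.85°| = 123.15°
123.15° > 2α = 53.13°  →  invalid

δ = 123.15°, invalid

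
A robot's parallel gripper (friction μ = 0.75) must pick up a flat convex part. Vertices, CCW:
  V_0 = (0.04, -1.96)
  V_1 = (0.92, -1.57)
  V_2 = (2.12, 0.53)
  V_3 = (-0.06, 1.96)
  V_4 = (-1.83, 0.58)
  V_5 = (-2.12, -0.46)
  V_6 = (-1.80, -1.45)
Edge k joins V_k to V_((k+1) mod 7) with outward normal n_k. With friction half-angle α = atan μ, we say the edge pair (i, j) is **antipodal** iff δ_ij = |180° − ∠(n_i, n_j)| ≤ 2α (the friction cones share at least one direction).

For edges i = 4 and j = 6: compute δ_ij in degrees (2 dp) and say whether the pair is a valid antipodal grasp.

α = atan 0.75 = 36.87°;  2α = 73.74°
edge 4: e_4 = (-0.29, -1.04);  n_4 = (-0.9633, +0.2686)
edge 6: e_6 = (+1.84, -0.51);  n_6 = (-0.2671, -0.9637)
∠(n_4, n_6) = 90.09°
δ = |180° − 90.09°| = 89.91°
89.91° > 2α = 73.74°  →  invalid

δ = 89.91°, invalid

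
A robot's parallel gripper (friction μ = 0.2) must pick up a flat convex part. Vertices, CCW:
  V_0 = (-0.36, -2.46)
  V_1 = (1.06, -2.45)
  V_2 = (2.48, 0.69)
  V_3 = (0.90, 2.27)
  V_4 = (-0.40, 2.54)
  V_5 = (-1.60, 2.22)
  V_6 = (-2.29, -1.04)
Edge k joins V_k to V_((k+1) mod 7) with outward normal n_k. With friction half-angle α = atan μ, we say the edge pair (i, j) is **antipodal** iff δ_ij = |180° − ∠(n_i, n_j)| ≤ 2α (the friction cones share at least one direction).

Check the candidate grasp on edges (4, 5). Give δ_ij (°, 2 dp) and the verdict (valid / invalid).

δ = 116.88°, invalid

α = atan 0.2 = 11.31°;  2α = 22.62°
edge 4: e_4 = (-1.20, -0.32);  n_4 = (-0.2577, +0.9662)
edge 5: e_5 = (-0.69, -3.26);  n_5 = (-0.9783, +0.2071)
∠(n_4, n_5) = 63.12°
δ = |180° − 63.12°| = 116.88°
116.88° > 2α = 22.62°  →  invalid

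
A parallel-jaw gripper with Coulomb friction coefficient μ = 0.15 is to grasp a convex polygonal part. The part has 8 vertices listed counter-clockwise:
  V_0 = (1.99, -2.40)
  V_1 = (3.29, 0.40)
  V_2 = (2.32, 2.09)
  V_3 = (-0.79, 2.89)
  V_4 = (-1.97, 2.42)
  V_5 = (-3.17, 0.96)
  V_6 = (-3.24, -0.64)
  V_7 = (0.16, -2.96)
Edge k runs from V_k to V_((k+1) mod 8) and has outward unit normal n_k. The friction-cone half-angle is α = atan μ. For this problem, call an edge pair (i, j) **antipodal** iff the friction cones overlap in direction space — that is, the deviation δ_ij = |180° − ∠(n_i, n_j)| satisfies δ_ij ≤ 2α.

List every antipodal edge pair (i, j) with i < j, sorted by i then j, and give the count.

α = atan 0.15 = 8.53°;  2α = 17.06°
n_0 = (+0.9070, -0.4211)
n_1 = (+0.8673, +0.4978)
n_2 = (+0.2491, +0.9685)
n_3 = (-0.3700, +0.9290)
n_4 = (-0.7725, +0.6350)
n_5 = (-0.9990, +0.0437)
n_6 = (-0.5636, -0.8260)
n_7 = (+0.2926, -0.9562)
  (0,1): δ = 125.24°  ·
  (0,2): δ = 79.52°  ·
  (0,3): δ = 43.38°  ·
  (0,4): δ = 14.51°  ✓
  (0,5): δ = 22.40°  ·
  (0,6): δ = 80.60°  ·
  (0,7): δ = 131.92°  ·
  (1,2): δ = 134.28°  ·
  (1,3): δ = 98.14°  ·
  (1,4): δ = 69.27°  ·
  (1,5): δ = 32.36°  ·
  (1,6): δ = 25.84°  ·
  (1,7): δ = 77.16°  ·
  (2,3): δ = 143.86°  ·
  (2,4): δ = 114.99°  ·
  (2,5): δ = 78.08°  ·
  (2,6): δ = 19.88°  ·
  (2,7): δ = 31.44°  ·
  (3,4): δ = 151.14°  ·
  (3,5): δ = 114.22°  ·
  (3,6): δ = 56.03°  ·
  (3,7): δ = 4.70°  ✓
  (4,5): δ = 143.09°  ·
  (4,6): δ = 84.89°  ·
  (4,7): δ = 33.57°  ·
  (5,6): δ = 121.80°  ·
  (5,7): δ = 70.48°  ·
  (6,7): δ = 128.68°  ·
antipodal pairs: 2

count = 2; pairs: (0,4), (3,7)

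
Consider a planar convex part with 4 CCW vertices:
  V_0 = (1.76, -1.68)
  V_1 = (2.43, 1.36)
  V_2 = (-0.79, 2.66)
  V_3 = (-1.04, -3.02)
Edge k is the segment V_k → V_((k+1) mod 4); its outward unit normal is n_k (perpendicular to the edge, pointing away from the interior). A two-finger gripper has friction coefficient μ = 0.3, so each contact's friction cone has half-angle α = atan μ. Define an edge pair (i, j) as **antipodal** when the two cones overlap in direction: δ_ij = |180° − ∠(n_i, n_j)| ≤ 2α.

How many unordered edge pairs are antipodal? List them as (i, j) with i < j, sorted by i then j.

count = 1; pairs: (0,2)

α = atan 0.3 = 16.70°;  2α = 33.40°
n_0 = (+0.9766, -0.2152)
n_1 = (+0.3744, +0.9273)
n_2 = (-0.9990, +0.0440)
n_3 = (+0.4317, -0.9020)
  (0,1): δ = 99.56°  ·
  (0,2): δ = 9.91°  ✓
  (0,3): δ = 128.00°  ·
  (1,2): δ = 70.53°  ·
  (1,3): δ = 47.56°  ·
  (2,3): δ = 61.91°  ·
antipodal pairs: 1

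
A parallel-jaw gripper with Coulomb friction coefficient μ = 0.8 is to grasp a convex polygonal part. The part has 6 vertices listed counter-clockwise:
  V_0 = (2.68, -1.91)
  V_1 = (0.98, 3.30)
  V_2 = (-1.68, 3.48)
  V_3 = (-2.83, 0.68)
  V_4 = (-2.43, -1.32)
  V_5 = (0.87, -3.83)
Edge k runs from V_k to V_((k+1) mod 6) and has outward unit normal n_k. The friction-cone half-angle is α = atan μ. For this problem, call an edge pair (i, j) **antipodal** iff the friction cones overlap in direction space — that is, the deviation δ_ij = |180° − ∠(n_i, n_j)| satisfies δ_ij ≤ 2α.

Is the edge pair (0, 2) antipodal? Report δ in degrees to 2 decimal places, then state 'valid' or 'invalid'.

α = atan 0.8 = 38.66°;  2α = 77.32°
edge 0: e_0 = (-1.70, +5.21);  n_0 = (+0.9507, +0.3102)
edge 2: e_2 = (-1.15, -2.80);  n_2 = (-0.9250, +0.3799)
∠(n_0, n_2) = 139.60°
δ = |180° − 139.60°| = 40.40°
40.40° ≤ 2α = 77.32°  →  valid

δ = 40.40°, valid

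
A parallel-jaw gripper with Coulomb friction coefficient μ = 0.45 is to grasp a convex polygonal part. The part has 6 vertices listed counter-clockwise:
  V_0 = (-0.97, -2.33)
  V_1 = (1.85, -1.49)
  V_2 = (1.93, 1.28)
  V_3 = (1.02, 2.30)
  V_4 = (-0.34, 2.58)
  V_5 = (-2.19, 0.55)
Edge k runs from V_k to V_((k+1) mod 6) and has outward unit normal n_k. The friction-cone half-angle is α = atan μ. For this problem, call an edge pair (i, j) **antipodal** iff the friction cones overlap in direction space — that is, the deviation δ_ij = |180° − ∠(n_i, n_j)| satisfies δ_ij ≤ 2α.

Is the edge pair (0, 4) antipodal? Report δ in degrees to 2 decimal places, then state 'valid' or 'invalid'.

δ = 31.07°, valid

α = atan 0.45 = 24.23°;  2α = 48.46°
edge 0: e_0 = (+2.82, +0.84);  n_0 = (+0.2855, -0.9584)
edge 4: e_4 = (-1.85, -2.03);  n_4 = (-0.7391, +0.6736)
∠(n_0, n_4) = 148.93°
δ = |180° − 148.93°| = 31.07°
31.07° ≤ 2α = 48.46°  →  valid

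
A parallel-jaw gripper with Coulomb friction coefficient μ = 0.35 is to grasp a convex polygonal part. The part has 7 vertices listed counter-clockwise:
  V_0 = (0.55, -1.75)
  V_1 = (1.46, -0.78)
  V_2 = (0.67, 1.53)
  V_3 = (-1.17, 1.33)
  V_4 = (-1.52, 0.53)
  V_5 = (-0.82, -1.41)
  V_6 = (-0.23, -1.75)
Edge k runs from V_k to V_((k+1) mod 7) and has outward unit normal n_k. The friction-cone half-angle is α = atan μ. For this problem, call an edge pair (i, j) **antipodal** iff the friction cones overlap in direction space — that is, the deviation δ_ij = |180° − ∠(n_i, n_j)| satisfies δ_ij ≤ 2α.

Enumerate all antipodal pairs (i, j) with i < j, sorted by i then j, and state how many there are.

count = 4; pairs: (0,3), (1,4), (2,5), (2,6)

α = atan 0.35 = 19.29°;  2α = 38.58°
n_0 = (+0.7293, -0.6842)
n_1 = (+0.9462, +0.3236)
n_2 = (-0.1081, +0.9941)
n_3 = (-0.9162, +0.4008)
n_4 = (-0.9406, -0.3394)
n_5 = (-0.4993, -0.8664)
n_6 = (+0.0000, -1.0000)
  (0,1): δ = 117.95°  ·
  (0,2): δ = 40.62°  ·
  (0,3): δ = 19.54°  ✓
  (0,4): δ = 63.01°  ·
  (0,5): δ = 103.22°  ·
  (0,6): δ = 133.17°  ·
  (1,2): δ = 102.68°  ·
  (1,3): δ = 42.51°  ·
  (1,4): δ = 0.96°  ✓
  (1,5): δ = 41.17°  ·
  (1,6): δ = 71.12°  ·
  (2,3): δ = 119.83°  ·
  (2,4): δ = 76.36°  ·
  (2,5): δ = 36.16°  ✓
  (2,6): δ = 6.20°  ✓
  (3,4): δ = 136.53°  ·
  (3,5): δ = 96.32°  ·
  (3,6): δ = 66.37°  ·
  (4,5): δ = 139.79°  ·
  (4,6): δ = 109.84°  ·
  (5,6): δ = 150.05°  ·
antipodal pairs: 4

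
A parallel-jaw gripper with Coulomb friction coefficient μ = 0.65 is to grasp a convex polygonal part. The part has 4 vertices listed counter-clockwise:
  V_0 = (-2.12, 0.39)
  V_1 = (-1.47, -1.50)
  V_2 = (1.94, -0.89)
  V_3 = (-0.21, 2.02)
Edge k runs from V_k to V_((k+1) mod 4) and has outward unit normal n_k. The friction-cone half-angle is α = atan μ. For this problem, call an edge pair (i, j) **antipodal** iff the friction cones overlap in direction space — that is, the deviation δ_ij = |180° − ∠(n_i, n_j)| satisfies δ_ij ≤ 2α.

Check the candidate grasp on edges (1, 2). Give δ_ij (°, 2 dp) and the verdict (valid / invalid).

δ = 63.68°, valid

α = atan 0.65 = 33.02°;  2α = 66.05°
edge 1: e_1 = (+3.41, +0.61);  n_1 = (+0.1761, -0.9844)
edge 2: e_2 = (-2.15, +2.91);  n_2 = (+0.8043, +0.5942)
∠(n_1, n_2) = 116.32°
δ = |180° − 116.32°| = 63.68°
63.68° ≤ 2α = 66.05°  →  valid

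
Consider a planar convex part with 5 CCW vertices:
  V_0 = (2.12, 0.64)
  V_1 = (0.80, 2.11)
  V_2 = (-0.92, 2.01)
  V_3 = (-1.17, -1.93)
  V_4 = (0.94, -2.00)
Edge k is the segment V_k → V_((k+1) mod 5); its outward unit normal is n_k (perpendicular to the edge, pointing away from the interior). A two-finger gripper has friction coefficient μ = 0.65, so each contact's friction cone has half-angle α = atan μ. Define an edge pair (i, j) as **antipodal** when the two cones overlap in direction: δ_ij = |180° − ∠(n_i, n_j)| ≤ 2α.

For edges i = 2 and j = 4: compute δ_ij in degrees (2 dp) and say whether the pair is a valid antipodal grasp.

δ = 20.45°, valid

α = atan 0.65 = 33.02°;  2α = 66.05°
edge 2: e_2 = (-0.25, -3.94);  n_2 = (-0.9980, +0.0633)
edge 4: e_4 = (+1.18, +2.64);  n_4 = (+0.9130, -0.4081)
∠(n_2, n_4) = 159.55°
δ = |180° − 159.55°| = 20.45°
20.45° ≤ 2α = 66.05°  →  valid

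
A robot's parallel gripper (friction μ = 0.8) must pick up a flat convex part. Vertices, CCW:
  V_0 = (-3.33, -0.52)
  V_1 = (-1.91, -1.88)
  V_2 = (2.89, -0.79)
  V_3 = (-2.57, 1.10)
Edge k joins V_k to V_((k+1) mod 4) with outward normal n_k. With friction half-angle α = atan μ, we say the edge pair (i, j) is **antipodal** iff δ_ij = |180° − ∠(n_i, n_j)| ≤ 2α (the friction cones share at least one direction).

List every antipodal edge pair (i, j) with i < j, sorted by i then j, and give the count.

α = atan 0.8 = 38.66°;  2α = 77.32°
n_0 = (-0.6917, -0.7222)
n_1 = (+0.2214, -0.9752)
n_2 = (+0.3271, +0.9450)
n_3 = (-0.9053, +0.4247)
  (0,1): δ = 123.44°  ·
  (0,2): δ = 24.67°  ✓
  (0,3): δ = 108.63°  ·
  (1,2): δ = 31.89°  ✓
  (1,3): δ = 52.07°  ✓
  (2,3): δ = 96.04°  ·
antipodal pairs: 3

count = 3; pairs: (0,2), (1,2), (1,3)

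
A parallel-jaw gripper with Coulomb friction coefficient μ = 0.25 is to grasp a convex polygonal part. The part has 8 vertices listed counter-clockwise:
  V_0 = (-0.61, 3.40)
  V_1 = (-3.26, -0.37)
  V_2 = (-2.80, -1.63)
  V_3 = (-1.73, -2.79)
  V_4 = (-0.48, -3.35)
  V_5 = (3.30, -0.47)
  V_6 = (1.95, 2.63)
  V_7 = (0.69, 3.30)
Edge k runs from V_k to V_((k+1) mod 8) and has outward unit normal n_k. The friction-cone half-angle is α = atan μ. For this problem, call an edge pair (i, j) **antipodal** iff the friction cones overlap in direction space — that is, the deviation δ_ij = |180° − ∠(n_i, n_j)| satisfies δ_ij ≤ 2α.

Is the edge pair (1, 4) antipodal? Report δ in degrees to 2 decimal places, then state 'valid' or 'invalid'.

α = atan 0.25 = 14.04°;  2α = 28.07°
edge 1: e_1 = (+0.46, -1.26);  n_1 = (-0.9394, -0.3429)
edge 4: e_4 = (+3.78, +2.88);  n_4 = (+0.6060, -0.7954)
∠(n_1, n_4) = 107.25°
δ = |180° − 107.25°| = 72.75°
72.75° > 2α = 28.07°  →  invalid

δ = 72.75°, invalid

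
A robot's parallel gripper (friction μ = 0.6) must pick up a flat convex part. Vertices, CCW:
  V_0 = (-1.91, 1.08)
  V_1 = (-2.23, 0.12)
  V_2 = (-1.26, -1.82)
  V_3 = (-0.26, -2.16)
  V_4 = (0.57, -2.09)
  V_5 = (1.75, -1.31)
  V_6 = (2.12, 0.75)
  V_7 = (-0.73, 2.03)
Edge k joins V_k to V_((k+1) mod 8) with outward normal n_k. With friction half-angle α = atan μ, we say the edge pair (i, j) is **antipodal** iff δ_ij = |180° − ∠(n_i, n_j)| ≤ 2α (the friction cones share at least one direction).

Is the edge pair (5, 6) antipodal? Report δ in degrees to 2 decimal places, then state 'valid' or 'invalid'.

α = atan 0.6 = 30.96°;  2α = 61.93°
edge 5: e_5 = (+0.37, +2.06);  n_5 = (+0.9842, -0.1768)
edge 6: e_6 = (-2.85, +1.28);  n_6 = (+0.4097, +0.9122)
∠(n_5, n_6) = 76.00°
δ = |180° − 76.00°| = 104.00°
104.00° > 2α = 61.93°  →  invalid

δ = 104.00°, invalid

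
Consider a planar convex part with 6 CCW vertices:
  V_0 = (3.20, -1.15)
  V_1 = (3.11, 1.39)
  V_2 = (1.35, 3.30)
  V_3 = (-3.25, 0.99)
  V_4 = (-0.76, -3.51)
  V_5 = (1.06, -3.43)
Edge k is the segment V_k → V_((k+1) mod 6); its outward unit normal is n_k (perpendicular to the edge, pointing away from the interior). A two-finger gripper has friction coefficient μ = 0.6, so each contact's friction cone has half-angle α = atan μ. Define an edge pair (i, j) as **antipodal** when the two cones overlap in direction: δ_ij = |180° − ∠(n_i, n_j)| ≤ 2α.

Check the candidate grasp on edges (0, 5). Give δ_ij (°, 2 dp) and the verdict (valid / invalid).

α = atan 0.6 = 30.96°;  2α = 61.93°
edge 0: e_0 = (-0.09, +2.54);  n_0 = (+0.9994, +0.0354)
edge 5: e_5 = (+2.14, +2.28);  n_5 = (+0.7291, -0.6844)
∠(n_0, n_5) = 45.22°
δ = |180° − 45.22°| = 134.78°
134.78° > 2α = 61.93°  →  invalid

δ = 134.78°, invalid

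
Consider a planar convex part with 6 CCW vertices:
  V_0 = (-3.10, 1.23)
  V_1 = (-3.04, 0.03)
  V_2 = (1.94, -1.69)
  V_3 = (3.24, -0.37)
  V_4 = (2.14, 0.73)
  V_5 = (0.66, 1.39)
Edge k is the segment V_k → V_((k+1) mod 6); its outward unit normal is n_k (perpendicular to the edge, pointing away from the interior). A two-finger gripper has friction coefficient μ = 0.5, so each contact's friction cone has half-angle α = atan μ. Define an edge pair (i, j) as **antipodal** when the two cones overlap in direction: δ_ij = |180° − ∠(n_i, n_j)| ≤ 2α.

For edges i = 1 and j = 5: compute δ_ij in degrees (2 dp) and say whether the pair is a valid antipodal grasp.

α = atan 0.5 = 26.57°;  2α = 53.13°
edge 1: e_1 = (+4.98, -1.72);  n_1 = (-0.3265, -0.9452)
edge 5: e_5 = (-3.76, -0.16);  n_5 = (-0.0425, +0.9991)
∠(n_1, n_5) = 158.51°
δ = |180° − 158.51°| = 21.49°
21.49° ≤ 2α = 53.13°  →  valid

δ = 21.49°, valid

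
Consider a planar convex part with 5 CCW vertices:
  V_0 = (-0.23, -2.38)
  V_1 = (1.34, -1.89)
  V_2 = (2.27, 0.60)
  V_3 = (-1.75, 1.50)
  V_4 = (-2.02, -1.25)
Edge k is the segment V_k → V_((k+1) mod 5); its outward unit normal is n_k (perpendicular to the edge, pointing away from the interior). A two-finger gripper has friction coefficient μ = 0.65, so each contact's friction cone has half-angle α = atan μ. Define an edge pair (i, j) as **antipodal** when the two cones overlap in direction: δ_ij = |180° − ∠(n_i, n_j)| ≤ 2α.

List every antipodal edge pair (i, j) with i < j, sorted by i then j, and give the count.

count = 3; pairs: (0,2), (1,3), (2,4)

α = atan 0.65 = 33.02°;  2α = 66.05°
n_0 = (+0.2979, -0.9546)
n_1 = (+0.9368, -0.3499)
n_2 = (+0.2185, +0.9758)
n_3 = (-0.9952, +0.0977)
n_4 = (-0.5338, -0.8456)
  (0,1): δ = 127.81°  ·
  (0,2): δ = 29.95°  ✓
  (0,3): δ = 67.06°  ·
  (0,4): δ = 130.40°  ·
  (1,2): δ = 82.14°  ·
  (1,3): δ = 14.87°  ✓
  (1,4): δ = 78.22°  ·
  (2,3): δ = 82.99°  ·
  (2,4): δ = 19.64°  ✓
  (3,4): δ = 116.66°  ·
antipodal pairs: 3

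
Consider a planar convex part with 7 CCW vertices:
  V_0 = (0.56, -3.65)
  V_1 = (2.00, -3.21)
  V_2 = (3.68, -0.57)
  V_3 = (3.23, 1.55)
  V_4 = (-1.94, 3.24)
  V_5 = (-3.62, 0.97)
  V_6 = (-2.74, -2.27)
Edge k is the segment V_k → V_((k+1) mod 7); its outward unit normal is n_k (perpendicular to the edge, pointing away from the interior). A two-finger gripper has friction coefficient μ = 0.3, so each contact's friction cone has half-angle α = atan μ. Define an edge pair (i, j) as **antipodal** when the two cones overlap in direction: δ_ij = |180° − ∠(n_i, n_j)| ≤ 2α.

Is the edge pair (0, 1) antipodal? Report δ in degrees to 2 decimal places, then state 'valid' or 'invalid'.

α = atan 0.3 = 16.70°;  2α = 33.40°
edge 0: e_0 = (+1.44, +0.44);  n_0 = (+0.2922, -0.9564)
edge 1: e_1 = (+1.68, +2.64);  n_1 = (+0.8437, -0.5369)
∠(n_0, n_1) = 40.54°
δ = |180° − 40.54°| = 139.46°
139.46° > 2α = 33.40°  →  invalid

δ = 139.46°, invalid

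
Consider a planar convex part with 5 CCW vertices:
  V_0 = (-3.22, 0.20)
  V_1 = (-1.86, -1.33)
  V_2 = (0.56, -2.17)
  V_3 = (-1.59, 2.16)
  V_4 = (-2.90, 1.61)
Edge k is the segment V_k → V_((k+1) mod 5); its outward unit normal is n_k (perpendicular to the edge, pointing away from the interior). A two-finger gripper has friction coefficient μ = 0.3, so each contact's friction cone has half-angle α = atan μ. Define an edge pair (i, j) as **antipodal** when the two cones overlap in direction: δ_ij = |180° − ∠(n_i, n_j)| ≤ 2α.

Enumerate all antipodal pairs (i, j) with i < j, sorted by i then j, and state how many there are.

α = atan 0.3 = 16.70°;  2α = 33.40°
n_0 = (-0.7474, -0.6644)
n_1 = (-0.3279, -0.9447)
n_2 = (+0.8957, +0.4447)
n_3 = (-0.3871, +0.9220)
n_4 = (-0.9752, +0.2213)
  (0,1): δ = 150.78°  ·
  (0,2): δ = 15.23°  ✓
  (0,3): δ = 71.14°  ·
  (0,4): δ = 125.58°  ·
  (1,2): δ = 44.45°  ·
  (1,3): δ = 41.92°  ·
  (1,4): δ = 96.36°  ·
  (2,3): δ = 93.63°  ·
  (2,4): δ = 39.19°  ·
  (3,4): δ = 125.56°  ·
antipodal pairs: 1

count = 1; pairs: (0,2)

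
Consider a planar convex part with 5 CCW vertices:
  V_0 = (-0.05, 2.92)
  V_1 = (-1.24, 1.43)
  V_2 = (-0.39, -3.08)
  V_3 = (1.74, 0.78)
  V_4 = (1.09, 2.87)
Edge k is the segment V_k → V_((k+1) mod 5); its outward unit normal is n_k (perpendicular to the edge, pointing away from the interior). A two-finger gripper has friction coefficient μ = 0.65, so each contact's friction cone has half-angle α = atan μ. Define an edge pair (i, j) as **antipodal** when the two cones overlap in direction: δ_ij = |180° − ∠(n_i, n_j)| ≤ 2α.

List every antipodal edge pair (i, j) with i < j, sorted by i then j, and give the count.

count = 5; pairs: (0,2), (0,3), (1,2), (1,3), (2,4)

α = atan 0.65 = 33.02°;  2α = 66.05°
n_0 = (-0.7814, +0.6241)
n_1 = (-0.9827, -0.1852)
n_2 = (+0.8755, -0.4831)
n_3 = (+0.9549, +0.2970)
n_4 = (+0.0438, +0.9990)
  (0,1): δ = 130.71°  ·
  (0,2): δ = 9.72°  ✓
  (0,3): δ = 55.89°  ✓
  (0,4): δ = 126.10°  ·
  (1,2): δ = 39.56°  ✓
  (1,3): δ = 6.60°  ✓
  (1,4): δ = 76.82°  ·
  (2,3): δ = 133.83°  ·
  (2,4): δ = 63.62°  ✓
  (3,4): δ = 109.79°  ·
antipodal pairs: 5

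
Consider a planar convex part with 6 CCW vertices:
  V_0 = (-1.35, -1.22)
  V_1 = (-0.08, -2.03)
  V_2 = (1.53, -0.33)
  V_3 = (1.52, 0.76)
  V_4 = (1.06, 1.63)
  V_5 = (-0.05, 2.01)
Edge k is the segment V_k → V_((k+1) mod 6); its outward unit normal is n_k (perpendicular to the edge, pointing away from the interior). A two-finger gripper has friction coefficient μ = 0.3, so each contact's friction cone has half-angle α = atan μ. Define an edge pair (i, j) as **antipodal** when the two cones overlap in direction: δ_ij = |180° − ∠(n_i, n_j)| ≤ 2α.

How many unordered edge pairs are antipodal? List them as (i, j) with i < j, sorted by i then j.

α = atan 0.3 = 16.70°;  2α = 33.40°
n_0 = (-0.5377, -0.8431)
n_1 = (+0.7261, -0.6876)
n_2 = (+1.0000, +0.0092)
n_3 = (+0.8840, +0.4674)
n_4 = (+0.3239, +0.9461)
n_5 = (-0.9277, +0.3734)
  (0,1): δ = 100.91°  ·
  (0,2): δ = 56.94°  ·
  (0,3): δ = 29.60°  ✓
  (0,4): δ = 13.63°  ✓
  (0,5): δ = 100.61°  ·
  (1,2): δ = 136.03°  ·
  (1,3): δ = 108.69°  ·
  (1,4): δ = 65.46°  ·
  (1,5): δ = 21.52°  ✓
  (2,3): δ = 152.66°  ·
  (2,4): δ = 109.42°  ·
  (2,5): δ = 22.45°  ✓
  (3,4): δ = 136.77°  ·
  (3,5): δ = 49.79°  ·
  (4,5): δ = 93.03°  ·
antipodal pairs: 4

count = 4; pairs: (0,3), (0,4), (1,5), (2,5)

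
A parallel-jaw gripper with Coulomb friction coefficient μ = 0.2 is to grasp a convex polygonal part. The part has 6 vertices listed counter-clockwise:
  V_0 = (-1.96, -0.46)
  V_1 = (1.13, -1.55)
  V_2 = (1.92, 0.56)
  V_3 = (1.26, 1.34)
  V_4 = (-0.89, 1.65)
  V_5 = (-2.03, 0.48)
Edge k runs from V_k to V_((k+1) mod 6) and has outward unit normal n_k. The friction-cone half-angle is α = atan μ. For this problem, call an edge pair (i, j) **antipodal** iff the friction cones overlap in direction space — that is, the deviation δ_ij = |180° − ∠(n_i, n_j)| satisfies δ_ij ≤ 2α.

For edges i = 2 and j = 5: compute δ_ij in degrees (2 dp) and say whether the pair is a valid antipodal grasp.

δ = 35.98°, invalid

α = atan 0.2 = 11.31°;  2α = 22.62°
edge 2: e_2 = (-0.66, +0.78);  n_2 = (+0.7634, +0.6459)
edge 5: e_5 = (+0.07, -0.94);  n_5 = (-0.9972, -0.0743)
∠(n_2, n_5) = 144.02°
δ = |180° − 144.02°| = 35.98°
35.98° > 2α = 22.62°  →  invalid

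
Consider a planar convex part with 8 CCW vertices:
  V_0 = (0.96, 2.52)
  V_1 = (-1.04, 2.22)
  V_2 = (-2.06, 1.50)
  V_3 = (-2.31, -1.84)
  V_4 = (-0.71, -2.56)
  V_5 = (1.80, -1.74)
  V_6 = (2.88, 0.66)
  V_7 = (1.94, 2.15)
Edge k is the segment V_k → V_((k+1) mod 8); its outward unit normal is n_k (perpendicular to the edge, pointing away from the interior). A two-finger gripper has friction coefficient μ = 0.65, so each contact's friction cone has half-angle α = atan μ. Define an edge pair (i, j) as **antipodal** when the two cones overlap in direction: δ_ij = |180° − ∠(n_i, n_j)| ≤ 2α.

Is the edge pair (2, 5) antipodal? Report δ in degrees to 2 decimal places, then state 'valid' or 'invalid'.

α = atan 0.65 = 33.02°;  2α = 66.05°
edge 2: e_2 = (-0.25, -3.34);  n_2 = (-0.9972, +0.0746)
edge 5: e_5 = (+1.08, +2.40);  n_5 = (+0.9119, -0.4104)
∠(n_2, n_5) = 160.05°
δ = |180° − 160.05°| = 19.95°
19.95° ≤ 2α = 66.05°  →  valid

δ = 19.95°, valid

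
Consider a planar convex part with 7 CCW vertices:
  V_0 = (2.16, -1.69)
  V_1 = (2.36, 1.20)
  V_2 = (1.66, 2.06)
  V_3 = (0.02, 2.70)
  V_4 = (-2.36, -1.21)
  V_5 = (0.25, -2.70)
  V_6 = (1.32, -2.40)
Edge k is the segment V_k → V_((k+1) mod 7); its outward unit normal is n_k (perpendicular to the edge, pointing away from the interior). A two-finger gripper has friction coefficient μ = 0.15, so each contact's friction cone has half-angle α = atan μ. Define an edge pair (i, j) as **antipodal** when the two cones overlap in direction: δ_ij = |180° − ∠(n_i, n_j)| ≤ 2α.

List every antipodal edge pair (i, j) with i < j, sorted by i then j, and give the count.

α = atan 0.15 = 8.53°;  2α = 17.06°
n_0 = (+0.9976, -0.0690)
n_1 = (+0.7756, +0.6313)
n_2 = (+0.3635, +0.9316)
n_3 = (-0.8542, +0.5199)
n_4 = (-0.4958, -0.8684)
n_5 = (+0.2700, -0.9629)
n_6 = (+0.6455, -0.7637)
  (0,1): δ = 136.90°  ·
  (0,2): δ = 107.36°  ·
  (0,3): δ = 27.37°  ·
  (0,4): δ = 64.24°  ·
  (0,5): δ = 109.62°  ·
  (0,6): δ = 134.16°  ·
  (1,2): δ = 150.46°  ·
  (1,3): δ = 70.47°  ·
  (1,4): δ = 21.13°  ·
  (1,5): δ = 66.52°  ·
  (1,6): δ = 91.06°  ·
  (2,3): δ = 100.01°  ·
  (2,4): δ = 8.40°  ✓
  (2,5): δ = 36.98°  ·
  (2,6): δ = 61.52°  ·
  (3,4): δ = 88.39°  ·
  (3,5): δ = 43.01°  ·
  (3,6): δ = 18.47°  ·
  (4,5): δ = 134.62°  ·
  (4,6): δ = 110.07°  ·
  (5,6): δ = 155.46°  ·
antipodal pairs: 1

count = 1; pairs: (2,4)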